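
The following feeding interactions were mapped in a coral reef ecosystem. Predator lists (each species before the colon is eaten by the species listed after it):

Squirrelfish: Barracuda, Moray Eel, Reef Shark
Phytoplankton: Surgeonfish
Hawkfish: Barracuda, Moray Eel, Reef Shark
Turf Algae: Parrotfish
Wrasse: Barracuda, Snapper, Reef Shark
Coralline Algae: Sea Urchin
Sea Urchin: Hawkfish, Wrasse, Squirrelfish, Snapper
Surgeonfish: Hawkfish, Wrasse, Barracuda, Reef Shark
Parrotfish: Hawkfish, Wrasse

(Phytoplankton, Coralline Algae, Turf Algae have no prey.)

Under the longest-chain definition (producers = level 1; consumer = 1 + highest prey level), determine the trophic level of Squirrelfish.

Trophic level 3

Coralline Algae is a producer → level 1.
Sea Urchin eats Coralline Algae → level 2.
Squirrelfish eats Sea Urchin → level 3.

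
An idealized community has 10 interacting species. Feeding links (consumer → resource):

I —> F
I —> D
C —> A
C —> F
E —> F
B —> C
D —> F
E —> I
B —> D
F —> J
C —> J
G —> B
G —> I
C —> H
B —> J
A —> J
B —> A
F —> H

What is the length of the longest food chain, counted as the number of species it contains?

5 species

One longest chain: H → F → D → I → G.
It has 5 species and 4 links.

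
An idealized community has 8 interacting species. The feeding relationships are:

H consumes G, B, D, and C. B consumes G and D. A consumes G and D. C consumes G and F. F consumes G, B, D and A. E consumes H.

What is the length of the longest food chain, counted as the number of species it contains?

One longest chain: D → A → F → C → H → E.
It has 6 species and 5 links.

6 species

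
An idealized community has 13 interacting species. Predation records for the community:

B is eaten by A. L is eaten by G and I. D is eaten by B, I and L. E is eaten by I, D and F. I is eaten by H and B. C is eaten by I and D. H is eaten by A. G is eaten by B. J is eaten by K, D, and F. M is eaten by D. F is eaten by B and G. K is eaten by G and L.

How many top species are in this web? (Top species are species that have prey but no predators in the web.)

1

Top species (has prey, but nothing eats it): A.
Count: 1.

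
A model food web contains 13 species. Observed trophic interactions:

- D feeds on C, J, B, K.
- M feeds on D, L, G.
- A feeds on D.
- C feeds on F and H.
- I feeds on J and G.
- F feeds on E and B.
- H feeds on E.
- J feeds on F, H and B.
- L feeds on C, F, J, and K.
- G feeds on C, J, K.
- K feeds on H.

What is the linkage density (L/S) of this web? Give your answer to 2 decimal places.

There are L = 26 links among S = 13 species.
L/S = 26/13 = 2.0000 ≈ 2.00.

L/S = 2.00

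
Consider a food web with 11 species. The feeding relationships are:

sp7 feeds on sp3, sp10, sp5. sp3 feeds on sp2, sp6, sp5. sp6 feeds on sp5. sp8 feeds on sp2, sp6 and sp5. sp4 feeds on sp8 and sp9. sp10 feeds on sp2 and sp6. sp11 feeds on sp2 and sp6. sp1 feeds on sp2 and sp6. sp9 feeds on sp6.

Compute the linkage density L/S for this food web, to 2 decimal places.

There are L = 19 links among S = 11 species.
L/S = 19/11 = 1.7273 ≈ 1.73.

L/S = 1.73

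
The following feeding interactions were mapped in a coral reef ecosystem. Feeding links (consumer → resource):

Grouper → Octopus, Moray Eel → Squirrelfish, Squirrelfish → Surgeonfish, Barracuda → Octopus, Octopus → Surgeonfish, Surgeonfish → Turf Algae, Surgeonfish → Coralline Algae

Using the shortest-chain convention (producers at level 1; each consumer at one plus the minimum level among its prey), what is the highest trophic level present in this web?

Producers (level 1): Coralline Algae, Turf Algae.
Following each consumer down to its lowest-level prey: Coralline Algae → Surgeonfish → Squirrelfish → Moray Eel (levels 1 through 4).
All prey of Moray Eel (Squirrelfish 3) are at level 3 or above, so Moray Eel is at level 1 + 3 = 4.
Every consumer has at least one prey at level 3 or below, so none exceeds level 4.

4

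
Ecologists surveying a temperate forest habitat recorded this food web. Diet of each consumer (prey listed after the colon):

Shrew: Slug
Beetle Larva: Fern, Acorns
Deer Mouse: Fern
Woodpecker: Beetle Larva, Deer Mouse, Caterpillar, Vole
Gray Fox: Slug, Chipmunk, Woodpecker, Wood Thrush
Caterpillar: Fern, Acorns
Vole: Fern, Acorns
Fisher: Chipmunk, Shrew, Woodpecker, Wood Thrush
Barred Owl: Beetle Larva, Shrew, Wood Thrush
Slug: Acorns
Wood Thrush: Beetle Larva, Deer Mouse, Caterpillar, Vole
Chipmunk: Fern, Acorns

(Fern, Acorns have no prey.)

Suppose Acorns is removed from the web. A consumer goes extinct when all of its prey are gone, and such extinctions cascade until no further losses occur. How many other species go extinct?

Remove Acorns.
Round 1: Slug (all prey gone) → extinct.
Round 2: Shrew (all prey gone) → extinct.
No further losses. Total secondary extinctions: 2.

2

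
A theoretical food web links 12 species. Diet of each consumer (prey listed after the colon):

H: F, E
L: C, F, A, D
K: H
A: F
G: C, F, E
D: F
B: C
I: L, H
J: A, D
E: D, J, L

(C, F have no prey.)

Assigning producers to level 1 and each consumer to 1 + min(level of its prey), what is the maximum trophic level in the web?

3

Producers (level 1): C, F.
Following each consumer down to its lowest-level prey: F → A → J (levels 1 through 3).
All prey of J (A 2, D 2) are at level 2 or above, so J is at level 1 + 2 = 3.
Every consumer has at least one prey at level 2 or below, so none exceeds level 3.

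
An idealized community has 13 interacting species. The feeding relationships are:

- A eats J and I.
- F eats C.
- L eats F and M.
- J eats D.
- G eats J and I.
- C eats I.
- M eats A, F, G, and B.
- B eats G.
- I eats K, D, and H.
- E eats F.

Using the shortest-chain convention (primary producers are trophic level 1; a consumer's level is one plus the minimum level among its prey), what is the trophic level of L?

Trophic level 5

K is a producer → level 1.
I eats K → level 2.
C eats I → level 3.
F eats C → level 4.
L eats F → level 5.
No prey of L is below level 4, so 5 is the minimum.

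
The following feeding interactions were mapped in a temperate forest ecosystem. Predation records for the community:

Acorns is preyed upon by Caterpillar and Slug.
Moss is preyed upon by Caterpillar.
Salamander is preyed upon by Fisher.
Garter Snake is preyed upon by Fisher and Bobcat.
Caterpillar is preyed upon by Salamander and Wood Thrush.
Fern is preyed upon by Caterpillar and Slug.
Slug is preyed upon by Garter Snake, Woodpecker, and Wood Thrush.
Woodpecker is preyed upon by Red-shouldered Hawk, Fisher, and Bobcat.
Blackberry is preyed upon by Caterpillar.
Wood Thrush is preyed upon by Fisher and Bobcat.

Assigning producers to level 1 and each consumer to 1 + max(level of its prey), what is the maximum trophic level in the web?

Producers (level 1): Moss, Fern, Acorns, Blackberry.
Fern → Slug → Wood Thrush → Bobcat gives Bobcat level 4.
No species has a prey at level 4, so no species reaches level 5.

4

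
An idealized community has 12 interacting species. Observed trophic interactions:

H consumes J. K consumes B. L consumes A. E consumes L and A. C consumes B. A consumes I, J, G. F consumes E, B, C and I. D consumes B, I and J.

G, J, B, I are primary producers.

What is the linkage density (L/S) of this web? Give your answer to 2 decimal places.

L/S = 1.33

There are L = 16 links among S = 12 species.
L/S = 16/12 = 1.3333 ≈ 1.33.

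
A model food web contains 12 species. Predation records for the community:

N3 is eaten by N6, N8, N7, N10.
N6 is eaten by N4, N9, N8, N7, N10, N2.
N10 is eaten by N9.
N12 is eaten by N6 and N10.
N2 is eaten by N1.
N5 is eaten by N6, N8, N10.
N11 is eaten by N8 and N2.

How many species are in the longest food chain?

One longest chain: N5 → N6 → N2 → N1.
It has 4 species and 3 links.

4 species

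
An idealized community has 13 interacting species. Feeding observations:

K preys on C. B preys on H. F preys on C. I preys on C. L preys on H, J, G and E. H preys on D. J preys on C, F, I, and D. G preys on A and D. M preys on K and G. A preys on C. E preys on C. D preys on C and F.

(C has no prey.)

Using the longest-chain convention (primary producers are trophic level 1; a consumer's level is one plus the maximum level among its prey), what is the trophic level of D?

Trophic level 3

C is a producer → level 1.
F eats C → level 2.
D eats F (level 2); other prey at levels: C 1 → level 3.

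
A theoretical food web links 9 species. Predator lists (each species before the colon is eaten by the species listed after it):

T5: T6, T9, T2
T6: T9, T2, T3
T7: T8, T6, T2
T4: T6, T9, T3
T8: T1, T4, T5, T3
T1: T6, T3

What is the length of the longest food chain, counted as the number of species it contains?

One longest chain: T7 → T8 → T1 → T6 → T9.
It has 5 species and 4 links.

5 species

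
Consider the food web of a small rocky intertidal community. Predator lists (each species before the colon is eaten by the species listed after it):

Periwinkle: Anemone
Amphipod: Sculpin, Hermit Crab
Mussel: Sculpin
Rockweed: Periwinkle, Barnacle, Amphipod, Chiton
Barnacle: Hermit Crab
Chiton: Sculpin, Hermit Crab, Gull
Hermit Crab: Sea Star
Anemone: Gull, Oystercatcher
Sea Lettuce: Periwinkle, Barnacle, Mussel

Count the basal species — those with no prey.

Basal species (no prey listed): Rockweed, Sea Lettuce.
Count: 2.

2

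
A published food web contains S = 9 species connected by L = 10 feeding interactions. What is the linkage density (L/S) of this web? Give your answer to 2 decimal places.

L/S = 1.11

There are L = 10 links among S = 9 species.
L/S = 10/9 = 1.1111 ≈ 1.11.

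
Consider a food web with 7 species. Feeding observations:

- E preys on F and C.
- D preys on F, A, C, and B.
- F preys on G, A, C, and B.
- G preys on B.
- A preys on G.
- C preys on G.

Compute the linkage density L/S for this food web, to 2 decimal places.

There are L = 13 links among S = 7 species.
L/S = 13/7 = 1.8571 ≈ 1.86.

L/S = 1.86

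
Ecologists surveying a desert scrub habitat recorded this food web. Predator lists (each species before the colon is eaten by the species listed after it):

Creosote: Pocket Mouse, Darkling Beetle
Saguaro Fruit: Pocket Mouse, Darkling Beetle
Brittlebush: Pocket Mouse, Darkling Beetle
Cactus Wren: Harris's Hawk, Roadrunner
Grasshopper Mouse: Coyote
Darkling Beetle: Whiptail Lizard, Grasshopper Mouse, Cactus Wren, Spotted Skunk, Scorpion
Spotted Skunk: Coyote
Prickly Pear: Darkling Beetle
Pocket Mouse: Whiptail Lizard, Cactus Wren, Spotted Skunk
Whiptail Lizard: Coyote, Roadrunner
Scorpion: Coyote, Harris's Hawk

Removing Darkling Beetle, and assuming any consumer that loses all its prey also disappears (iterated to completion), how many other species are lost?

2

Remove Darkling Beetle.
Round 1: Grasshopper Mouse (all prey gone), Scorpion (all prey gone) → extinct.
No further losses. Total secondary extinctions: 2.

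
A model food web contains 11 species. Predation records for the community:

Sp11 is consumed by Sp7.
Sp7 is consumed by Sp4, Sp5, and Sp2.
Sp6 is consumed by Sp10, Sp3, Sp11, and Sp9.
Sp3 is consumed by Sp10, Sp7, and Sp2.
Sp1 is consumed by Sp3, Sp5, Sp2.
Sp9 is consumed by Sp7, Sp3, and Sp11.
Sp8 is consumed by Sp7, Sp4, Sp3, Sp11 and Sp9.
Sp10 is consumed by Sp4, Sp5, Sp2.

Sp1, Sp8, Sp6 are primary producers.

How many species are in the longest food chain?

5 species

One longest chain: Sp8 → Sp9 → Sp3 → Sp7 → Sp2.
It has 5 species and 4 links.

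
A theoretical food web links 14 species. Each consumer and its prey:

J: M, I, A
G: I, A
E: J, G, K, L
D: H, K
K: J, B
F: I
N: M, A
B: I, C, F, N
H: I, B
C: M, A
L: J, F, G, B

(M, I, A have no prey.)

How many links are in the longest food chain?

One longest chain: M → C → B → K → E.
It has 5 species and 4 links.

4 links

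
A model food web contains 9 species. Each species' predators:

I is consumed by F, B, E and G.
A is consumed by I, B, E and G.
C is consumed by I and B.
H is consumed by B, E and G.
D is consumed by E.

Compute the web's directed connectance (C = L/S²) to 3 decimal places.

C = 0.173

The web has S = 9 species and L = 14 feeding links.
C = L / S² = 14 / 81 = 0.1728 ≈ 0.173.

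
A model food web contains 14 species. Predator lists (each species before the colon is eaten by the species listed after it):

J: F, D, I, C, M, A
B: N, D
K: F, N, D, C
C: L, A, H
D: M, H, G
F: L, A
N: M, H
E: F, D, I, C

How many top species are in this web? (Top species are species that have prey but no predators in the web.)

6

Top species (has prey, but nothing eats it): I, M, L, A, H, G.
Count: 6.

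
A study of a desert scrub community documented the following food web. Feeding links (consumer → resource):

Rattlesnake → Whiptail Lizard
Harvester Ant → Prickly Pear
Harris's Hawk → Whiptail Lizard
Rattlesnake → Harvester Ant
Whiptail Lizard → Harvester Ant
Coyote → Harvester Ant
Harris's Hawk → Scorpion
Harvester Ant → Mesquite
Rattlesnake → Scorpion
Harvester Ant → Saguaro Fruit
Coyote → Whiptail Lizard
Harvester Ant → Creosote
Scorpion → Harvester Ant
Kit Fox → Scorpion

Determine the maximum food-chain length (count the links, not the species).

3 links

One longest chain: Saguaro Fruit → Harvester Ant → Whiptail Lizard → Coyote.
It has 4 species and 3 links.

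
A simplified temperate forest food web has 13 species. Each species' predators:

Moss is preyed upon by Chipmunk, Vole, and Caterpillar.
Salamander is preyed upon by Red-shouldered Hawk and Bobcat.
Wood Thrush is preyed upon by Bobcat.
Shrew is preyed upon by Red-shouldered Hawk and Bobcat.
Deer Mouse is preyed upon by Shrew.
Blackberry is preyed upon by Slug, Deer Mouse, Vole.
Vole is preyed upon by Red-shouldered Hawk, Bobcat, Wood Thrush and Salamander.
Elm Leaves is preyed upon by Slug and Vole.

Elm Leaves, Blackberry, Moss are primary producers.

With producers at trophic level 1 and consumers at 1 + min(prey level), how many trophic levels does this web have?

Producers (level 1): Elm Leaves, Blackberry, Moss.
Following each consumer down to its lowest-level prey: Elm Leaves → Vole → Bobcat (levels 1 through 3).
All prey of Bobcat (Vole 2, Salamander 3, Shrew 3, Wood Thrush 3) are at level 2 or above, so Bobcat is at level 1 + 2 = 3.
Every consumer has at least one prey at level 2 or below, so none exceeds level 3.

3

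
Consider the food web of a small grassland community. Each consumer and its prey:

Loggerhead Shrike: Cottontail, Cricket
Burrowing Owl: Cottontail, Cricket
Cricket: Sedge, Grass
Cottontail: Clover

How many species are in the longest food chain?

3 species

One longest chain: Clover → Cottontail → Loggerhead Shrike.
It has 3 species and 2 links.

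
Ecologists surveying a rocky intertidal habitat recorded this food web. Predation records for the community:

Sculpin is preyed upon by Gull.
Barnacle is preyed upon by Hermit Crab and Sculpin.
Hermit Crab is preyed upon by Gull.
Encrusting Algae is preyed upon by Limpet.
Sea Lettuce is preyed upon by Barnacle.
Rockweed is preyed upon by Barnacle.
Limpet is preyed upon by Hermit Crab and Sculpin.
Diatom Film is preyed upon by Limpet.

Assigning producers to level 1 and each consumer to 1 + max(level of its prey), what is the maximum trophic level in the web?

Producers (level 1): Sea Lettuce, Rockweed, Encrusting Algae, Diatom Film.
Sea Lettuce → Barnacle → Hermit Crab → Gull gives Gull level 4.
No species has a prey at level 4, so no species reaches level 5.

4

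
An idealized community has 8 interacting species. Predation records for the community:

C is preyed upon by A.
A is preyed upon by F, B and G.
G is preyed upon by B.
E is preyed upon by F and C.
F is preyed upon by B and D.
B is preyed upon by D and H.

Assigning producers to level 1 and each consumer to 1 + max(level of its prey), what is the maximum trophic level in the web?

6

Producers (level 1): E.
E → C → A → G → B → H gives H level 6.
No species has a prey at level 6, so no species reaches level 7.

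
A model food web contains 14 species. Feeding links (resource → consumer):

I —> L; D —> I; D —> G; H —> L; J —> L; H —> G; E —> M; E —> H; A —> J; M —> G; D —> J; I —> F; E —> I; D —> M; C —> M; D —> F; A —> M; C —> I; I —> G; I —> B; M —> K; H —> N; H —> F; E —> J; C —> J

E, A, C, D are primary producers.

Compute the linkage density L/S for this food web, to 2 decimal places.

There are L = 25 links among S = 14 species.
L/S = 25/14 = 1.7857 ≈ 1.79.

L/S = 1.79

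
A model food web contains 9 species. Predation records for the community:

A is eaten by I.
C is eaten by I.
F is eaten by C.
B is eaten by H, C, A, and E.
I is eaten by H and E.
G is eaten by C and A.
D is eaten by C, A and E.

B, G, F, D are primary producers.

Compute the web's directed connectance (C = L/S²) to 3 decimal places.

C = 0.173

The web has S = 9 species and L = 14 feeding links.
C = L / S² = 14 / 81 = 0.1728 ≈ 0.173.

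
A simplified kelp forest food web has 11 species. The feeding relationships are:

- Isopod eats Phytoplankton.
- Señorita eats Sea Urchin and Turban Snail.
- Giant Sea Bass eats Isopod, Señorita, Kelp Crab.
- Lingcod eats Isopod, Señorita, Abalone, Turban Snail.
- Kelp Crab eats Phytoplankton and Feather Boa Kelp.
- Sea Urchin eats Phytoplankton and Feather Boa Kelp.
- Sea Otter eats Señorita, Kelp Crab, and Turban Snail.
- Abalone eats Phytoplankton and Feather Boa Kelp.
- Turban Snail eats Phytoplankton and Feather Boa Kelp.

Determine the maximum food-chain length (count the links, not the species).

One longest chain: Phytoplankton → Turban Snail → Señorita → Sea Otter.
It has 4 species and 3 links.

3 links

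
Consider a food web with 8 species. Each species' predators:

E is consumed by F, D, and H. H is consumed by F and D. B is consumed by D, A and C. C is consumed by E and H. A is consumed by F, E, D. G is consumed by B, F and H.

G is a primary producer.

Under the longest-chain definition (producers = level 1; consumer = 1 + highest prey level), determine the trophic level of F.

G is a producer → level 1.
B eats G → level 2.
C eats B → level 3.
E eats C (level 3); other prey at levels: A 3 → level 4.
H eats E (level 4); other prey at levels: G 1, C 3 → level 5.
F eats H (level 5); other prey at levels: G 1, A 3, E 4 → level 6.

Trophic level 6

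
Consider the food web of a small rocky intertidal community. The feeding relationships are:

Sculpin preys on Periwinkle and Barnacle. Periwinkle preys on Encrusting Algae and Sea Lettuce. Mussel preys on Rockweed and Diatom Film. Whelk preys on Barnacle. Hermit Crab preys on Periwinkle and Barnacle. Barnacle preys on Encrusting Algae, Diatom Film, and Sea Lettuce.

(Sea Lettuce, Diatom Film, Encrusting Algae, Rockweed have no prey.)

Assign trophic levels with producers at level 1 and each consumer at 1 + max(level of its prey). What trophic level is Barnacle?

Trophic level 2

Sea Lettuce is a producer → level 1.
Barnacle eats Sea Lettuce (level 1); other prey at levels: Diatom Film 1, Encrusting Algae 1 → level 2.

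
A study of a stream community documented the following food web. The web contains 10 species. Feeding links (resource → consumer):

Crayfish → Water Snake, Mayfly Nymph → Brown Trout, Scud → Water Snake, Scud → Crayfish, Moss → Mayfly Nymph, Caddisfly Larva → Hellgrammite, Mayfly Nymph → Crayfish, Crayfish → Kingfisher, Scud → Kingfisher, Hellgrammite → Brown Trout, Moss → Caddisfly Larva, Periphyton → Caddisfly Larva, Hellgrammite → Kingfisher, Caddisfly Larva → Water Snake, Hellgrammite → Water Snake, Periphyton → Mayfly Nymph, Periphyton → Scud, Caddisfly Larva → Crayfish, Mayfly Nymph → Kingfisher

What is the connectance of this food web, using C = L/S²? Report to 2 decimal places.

The web has S = 10 species and L = 19 feeding links.
C = L / S² = 19 / 100 = 0.1900 ≈ 0.19.

C = 0.19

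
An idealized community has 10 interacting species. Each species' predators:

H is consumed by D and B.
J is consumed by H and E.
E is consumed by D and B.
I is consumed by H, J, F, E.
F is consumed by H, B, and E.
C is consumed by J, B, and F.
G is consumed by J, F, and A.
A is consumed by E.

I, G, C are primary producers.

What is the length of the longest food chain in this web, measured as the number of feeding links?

3 links

One longest chain: I → J → H → B.
It has 4 species and 3 links.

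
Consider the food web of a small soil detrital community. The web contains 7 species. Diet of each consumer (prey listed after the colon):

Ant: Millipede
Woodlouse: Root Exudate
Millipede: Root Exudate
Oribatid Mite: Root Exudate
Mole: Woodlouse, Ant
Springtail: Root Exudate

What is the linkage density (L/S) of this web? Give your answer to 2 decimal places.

L/S = 1.00

There are L = 7 links among S = 7 species.
L/S = 7/7 = 1.0000 ≈ 1.00.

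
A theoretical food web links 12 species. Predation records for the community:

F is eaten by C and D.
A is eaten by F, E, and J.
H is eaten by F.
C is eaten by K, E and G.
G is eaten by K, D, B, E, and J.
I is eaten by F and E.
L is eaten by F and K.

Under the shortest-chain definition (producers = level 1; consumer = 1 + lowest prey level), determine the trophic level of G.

H is a producer → level 1.
F eats H → level 2.
C eats F → level 3.
G eats C → level 4.
No prey of G is below level 3, so 4 is the minimum.

Trophic level 4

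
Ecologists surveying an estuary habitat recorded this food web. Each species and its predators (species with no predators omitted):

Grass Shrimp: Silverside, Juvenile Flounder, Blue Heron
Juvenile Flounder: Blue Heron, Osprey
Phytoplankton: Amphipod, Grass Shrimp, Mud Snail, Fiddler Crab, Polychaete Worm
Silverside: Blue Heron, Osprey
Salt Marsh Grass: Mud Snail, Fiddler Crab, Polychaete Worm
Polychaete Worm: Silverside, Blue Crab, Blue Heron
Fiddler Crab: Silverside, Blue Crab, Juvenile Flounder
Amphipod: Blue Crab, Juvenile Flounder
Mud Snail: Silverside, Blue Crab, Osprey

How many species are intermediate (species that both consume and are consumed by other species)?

Intermediate species (has both prey and predators): Amphipod, Grass Shrimp, Mud Snail, Fiddler Crab, Polychaete Worm, Silverside, Juvenile Flounder.
Count: 7.

7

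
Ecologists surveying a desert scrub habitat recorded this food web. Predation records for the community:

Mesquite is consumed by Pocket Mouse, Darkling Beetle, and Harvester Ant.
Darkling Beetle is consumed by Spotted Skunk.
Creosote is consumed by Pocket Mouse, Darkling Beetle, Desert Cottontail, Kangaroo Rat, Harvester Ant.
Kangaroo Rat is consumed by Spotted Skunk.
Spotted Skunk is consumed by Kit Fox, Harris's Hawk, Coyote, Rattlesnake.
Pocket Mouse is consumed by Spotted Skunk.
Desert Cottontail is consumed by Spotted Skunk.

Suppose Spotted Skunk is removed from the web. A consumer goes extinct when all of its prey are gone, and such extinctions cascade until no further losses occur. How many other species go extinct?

4

Remove Spotted Skunk.
Round 1: Kit Fox (all prey gone), Coyote (all prey gone), Harris's Hawk (all prey gone), Rattlesnake (all prey gone) → extinct.
No further losses. Total secondary extinctions: 4.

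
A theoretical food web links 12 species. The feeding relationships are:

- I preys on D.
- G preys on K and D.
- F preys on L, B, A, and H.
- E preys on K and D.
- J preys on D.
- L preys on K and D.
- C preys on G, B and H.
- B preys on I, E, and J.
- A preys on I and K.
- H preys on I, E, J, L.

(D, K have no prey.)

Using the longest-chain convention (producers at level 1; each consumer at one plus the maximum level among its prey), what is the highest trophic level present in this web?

Producers (level 1): D, K.
D → J → H → C gives C level 4.
No species has a prey at level 4, so no species reaches level 5.

4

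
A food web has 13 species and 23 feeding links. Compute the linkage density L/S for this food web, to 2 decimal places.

L/S = 1.77

There are L = 23 links among S = 13 species.
L/S = 23/13 = 1.7692 ≈ 1.77.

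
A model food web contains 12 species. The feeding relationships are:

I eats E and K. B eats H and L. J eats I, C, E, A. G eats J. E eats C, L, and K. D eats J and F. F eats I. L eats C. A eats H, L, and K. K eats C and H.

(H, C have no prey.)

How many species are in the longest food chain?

6 species

One longest chain: C → L → E → I → J → G.
It has 6 species and 5 links.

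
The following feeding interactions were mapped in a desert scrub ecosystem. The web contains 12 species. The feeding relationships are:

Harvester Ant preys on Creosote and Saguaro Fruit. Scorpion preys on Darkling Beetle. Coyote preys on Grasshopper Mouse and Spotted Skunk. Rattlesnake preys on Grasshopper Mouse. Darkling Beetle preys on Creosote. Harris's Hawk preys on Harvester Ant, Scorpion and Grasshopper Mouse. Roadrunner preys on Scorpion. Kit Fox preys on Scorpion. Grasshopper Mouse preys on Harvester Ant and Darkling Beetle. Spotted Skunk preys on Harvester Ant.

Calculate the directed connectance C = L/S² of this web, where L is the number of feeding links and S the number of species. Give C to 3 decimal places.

The web has S = 12 species and L = 15 feeding links.
C = L / S² = 15 / 144 = 0.1042 ≈ 0.104.

C = 0.104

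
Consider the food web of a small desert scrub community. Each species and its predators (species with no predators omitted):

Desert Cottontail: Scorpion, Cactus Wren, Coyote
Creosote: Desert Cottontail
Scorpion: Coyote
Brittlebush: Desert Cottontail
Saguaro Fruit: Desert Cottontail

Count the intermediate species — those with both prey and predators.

Intermediate species (has both prey and predators): Desert Cottontail, Scorpion.
Count: 2.

2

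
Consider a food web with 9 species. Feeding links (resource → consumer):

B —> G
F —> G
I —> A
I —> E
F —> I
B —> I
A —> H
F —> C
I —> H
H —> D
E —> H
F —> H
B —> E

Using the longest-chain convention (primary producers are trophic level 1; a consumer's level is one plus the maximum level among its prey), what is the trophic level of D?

Trophic level 5

B is a producer → level 1.
I eats B (level 1); other prey at levels: F 1 → level 2.
E eats I (level 2); other prey at levels: B 1 → level 3.
H eats E (level 3); other prey at levels: F 1, I 2, A 3 → level 4.
D eats H → level 5.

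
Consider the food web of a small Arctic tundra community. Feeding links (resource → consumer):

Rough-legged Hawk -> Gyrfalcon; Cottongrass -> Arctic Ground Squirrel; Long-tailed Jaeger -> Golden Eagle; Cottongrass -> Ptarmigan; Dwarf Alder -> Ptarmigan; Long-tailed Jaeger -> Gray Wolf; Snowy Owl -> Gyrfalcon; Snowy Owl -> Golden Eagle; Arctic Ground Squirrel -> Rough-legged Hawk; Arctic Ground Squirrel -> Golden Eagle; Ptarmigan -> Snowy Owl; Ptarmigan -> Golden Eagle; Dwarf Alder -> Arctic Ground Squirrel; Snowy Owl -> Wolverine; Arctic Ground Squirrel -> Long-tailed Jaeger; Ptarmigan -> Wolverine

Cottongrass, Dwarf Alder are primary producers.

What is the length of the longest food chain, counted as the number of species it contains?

One longest chain: Cottongrass → Arctic Ground Squirrel → Rough-legged Hawk → Gyrfalcon.
It has 4 species and 3 links.

4 species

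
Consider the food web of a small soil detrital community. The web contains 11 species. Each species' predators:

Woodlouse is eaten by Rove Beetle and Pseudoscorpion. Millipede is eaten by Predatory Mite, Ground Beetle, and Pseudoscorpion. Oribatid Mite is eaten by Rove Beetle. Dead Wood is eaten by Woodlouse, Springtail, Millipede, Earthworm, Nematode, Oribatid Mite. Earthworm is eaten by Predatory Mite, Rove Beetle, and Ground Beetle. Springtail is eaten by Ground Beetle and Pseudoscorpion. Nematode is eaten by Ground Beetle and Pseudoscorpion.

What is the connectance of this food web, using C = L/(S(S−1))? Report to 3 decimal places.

C = 0.173

The web has S = 11 species and L = 19 feeding links.
C = L / (S(S−1)) = 19 / 110 = 0.1727 ≈ 0.173.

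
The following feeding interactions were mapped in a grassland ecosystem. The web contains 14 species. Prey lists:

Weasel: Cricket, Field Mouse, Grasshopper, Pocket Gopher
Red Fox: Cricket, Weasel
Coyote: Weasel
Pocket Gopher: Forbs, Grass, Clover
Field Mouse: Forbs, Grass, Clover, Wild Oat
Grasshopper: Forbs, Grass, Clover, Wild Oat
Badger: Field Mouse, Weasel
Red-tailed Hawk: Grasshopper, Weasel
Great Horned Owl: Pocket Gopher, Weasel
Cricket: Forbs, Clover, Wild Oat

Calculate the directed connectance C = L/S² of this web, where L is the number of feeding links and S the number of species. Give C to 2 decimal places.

The web has S = 14 species and L = 27 feeding links.
C = L / S² = 27 / 196 = 0.1378 ≈ 0.14.

C = 0.14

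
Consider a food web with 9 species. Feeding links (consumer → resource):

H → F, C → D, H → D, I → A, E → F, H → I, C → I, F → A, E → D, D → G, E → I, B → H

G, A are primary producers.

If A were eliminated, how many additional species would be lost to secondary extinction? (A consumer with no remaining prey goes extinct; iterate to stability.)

Remove A.
Round 1: F (all prey gone), I (all prey gone) → extinct.
No further losses. Total secondary extinctions: 2.

2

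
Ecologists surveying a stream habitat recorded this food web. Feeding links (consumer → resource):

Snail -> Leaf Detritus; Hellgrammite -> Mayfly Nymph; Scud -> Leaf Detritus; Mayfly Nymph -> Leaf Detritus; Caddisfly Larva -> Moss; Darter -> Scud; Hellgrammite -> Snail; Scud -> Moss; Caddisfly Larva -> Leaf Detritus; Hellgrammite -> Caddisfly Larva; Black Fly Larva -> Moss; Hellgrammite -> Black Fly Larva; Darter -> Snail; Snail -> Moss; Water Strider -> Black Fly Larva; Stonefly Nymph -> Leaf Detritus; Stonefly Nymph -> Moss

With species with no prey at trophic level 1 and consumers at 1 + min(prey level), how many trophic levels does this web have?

Basal resources (level 1): Moss, Leaf Detritus.
Following each consumer down to its lowest-level prey: Moss → Scud → Darter (levels 1 through 3).
All prey of Darter (Scud 2, Snail 2) are at level 2 or above, so Darter is at level 1 + 2 = 3.
Every consumer has at least one prey at level 2 or below, so none exceeds level 3.

3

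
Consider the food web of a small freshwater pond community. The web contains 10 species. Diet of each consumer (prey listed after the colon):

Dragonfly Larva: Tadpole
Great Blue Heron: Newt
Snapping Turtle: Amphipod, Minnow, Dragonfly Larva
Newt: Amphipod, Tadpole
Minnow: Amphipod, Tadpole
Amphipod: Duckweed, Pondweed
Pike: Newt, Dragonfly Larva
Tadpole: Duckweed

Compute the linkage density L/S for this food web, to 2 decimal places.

There are L = 14 links among S = 10 species.
L/S = 14/10 = 1.4000 ≈ 1.40.

L/S = 1.40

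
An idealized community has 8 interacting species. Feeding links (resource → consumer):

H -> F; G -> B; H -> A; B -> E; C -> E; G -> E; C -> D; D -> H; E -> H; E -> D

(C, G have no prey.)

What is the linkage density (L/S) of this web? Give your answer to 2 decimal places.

There are L = 10 links among S = 8 species.
L/S = 10/8 = 1.2500 ≈ 1.25.

L/S = 1.25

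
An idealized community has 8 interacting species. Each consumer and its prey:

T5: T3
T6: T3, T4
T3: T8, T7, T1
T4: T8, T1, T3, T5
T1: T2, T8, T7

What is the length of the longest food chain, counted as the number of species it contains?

One longest chain: T2 → T1 → T3 → T5 → T4 → T6.
It has 6 species and 5 links.

6 species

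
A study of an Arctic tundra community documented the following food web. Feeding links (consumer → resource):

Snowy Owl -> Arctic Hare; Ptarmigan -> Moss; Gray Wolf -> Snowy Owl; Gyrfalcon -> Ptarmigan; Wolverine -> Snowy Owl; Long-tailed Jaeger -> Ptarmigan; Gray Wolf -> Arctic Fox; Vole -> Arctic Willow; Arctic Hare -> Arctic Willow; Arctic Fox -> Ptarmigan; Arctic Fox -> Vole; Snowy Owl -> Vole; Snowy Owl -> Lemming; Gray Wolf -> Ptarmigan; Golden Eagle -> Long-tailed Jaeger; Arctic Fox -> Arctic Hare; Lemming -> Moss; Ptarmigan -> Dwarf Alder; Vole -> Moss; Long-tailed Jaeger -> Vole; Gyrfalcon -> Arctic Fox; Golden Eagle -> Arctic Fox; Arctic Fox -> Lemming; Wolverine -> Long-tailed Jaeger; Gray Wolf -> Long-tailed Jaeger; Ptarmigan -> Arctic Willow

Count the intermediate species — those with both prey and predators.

Intermediate species (has both prey and predators): Arctic Hare, Ptarmigan, Lemming, Vole, Snowy Owl, Arctic Fox, Long-tailed Jaeger.
Count: 7.

7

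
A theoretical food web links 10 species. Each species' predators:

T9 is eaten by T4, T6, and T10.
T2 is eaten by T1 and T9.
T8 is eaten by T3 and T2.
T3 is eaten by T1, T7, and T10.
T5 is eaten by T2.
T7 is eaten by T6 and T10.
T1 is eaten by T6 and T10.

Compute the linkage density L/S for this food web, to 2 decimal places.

There are L = 15 links among S = 10 species.
L/S = 15/10 = 1.5000 ≈ 1.50.

L/S = 1.50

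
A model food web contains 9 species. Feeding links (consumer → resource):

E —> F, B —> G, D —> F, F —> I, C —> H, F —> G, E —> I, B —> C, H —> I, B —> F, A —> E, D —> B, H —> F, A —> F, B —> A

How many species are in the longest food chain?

6 species

One longest chain: G → F → E → A → B → D.
It has 6 species and 5 links.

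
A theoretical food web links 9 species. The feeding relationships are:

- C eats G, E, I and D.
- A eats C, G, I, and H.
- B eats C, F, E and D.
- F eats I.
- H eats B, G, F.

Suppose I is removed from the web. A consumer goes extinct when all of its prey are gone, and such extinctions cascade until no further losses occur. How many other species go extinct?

Remove I.
Round 1: F (all prey gone) → extinct.
No further losses. Total secondary extinctions: 1.

1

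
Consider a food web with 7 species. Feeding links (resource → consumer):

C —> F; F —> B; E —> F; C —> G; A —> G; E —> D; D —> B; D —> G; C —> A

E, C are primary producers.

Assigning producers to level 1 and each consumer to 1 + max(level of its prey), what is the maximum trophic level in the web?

3

Producers (level 1): E, C.
E → F → B gives B level 3.
No species has a prey at level 3, so no species reaches level 4.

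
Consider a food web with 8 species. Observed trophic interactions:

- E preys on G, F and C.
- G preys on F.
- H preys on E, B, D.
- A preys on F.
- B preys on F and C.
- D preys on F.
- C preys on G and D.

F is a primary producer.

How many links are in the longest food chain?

One longest chain: F → G → C → B → H.
It has 5 species and 4 links.

4 links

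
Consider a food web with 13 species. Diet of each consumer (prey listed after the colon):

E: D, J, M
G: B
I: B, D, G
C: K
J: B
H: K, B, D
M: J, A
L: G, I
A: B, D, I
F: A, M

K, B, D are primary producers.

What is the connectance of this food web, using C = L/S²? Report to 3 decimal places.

C = 0.124

The web has S = 13 species and L = 21 feeding links.
C = L / S² = 21 / 169 = 0.1243 ≈ 0.124.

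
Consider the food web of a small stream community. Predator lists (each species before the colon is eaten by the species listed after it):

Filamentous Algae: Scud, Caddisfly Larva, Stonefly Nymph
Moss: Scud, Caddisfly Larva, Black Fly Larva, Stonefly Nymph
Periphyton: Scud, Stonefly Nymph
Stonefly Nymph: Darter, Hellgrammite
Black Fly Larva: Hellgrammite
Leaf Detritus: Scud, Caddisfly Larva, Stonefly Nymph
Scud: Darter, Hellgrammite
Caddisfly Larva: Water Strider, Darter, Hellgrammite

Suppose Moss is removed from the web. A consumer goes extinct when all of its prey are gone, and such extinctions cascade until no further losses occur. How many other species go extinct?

1

Remove Moss.
Round 1: Black Fly Larva (all prey gone) → extinct.
No further losses. Total secondary extinctions: 1.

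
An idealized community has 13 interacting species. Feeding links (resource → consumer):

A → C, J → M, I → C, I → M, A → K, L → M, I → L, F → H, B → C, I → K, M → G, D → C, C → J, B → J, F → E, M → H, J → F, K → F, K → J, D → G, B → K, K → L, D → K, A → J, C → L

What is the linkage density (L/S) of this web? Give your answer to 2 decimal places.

L/S = 1.92

There are L = 25 links among S = 13 species.
L/S = 25/13 = 1.9231 ≈ 1.92.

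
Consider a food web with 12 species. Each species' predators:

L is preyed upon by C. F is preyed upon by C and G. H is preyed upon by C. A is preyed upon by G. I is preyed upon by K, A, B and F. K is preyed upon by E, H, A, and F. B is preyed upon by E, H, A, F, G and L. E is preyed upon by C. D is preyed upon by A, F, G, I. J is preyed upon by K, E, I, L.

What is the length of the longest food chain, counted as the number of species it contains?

One longest chain: J → I → K → F → C.
It has 5 species and 4 links.

5 species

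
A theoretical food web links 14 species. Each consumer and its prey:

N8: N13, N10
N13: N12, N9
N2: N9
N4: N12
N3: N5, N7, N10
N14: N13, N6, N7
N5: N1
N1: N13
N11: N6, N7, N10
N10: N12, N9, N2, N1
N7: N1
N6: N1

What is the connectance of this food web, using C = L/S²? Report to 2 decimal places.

The web has S = 14 species and L = 23 feeding links.
C = L / S² = 23 / 196 = 0.1173 ≈ 0.12.

C = 0.12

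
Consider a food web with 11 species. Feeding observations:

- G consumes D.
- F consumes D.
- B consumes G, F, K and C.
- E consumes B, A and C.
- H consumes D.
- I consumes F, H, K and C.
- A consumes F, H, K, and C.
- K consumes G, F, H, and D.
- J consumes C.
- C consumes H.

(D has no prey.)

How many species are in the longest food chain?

One longest chain: D → G → K → A → E.
It has 5 species and 4 links.

5 species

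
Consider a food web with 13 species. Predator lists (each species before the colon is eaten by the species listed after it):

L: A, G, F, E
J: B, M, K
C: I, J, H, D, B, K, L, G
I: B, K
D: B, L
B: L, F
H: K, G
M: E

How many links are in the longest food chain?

One longest chain: C → I → B → L → A.
It has 5 species and 4 links.

4 links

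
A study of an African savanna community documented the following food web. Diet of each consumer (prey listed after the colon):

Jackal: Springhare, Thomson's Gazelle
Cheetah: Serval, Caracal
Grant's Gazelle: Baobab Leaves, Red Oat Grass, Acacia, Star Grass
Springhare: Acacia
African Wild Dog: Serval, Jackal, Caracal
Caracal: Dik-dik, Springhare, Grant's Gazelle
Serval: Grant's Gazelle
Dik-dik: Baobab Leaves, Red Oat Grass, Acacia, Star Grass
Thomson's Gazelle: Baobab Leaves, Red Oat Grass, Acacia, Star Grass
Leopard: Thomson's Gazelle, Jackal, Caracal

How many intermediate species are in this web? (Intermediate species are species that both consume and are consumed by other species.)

Intermediate species (has both prey and predators): Dik-dik, Springhare, Grant's Gazelle, Thomson's Gazelle, Serval, Jackal, Caracal.
Count: 7.

7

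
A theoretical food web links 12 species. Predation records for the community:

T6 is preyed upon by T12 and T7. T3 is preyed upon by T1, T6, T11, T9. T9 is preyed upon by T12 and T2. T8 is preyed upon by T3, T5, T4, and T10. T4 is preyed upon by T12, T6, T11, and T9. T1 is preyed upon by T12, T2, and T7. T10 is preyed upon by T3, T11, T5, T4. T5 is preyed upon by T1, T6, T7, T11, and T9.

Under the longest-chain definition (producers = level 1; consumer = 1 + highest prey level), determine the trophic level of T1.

T8 is a producer → level 1.
T10 eats T8 → level 2.
T3 eats T10 (level 2); other prey at levels: T8 1 → level 3.
T1 eats T3 (level 3); other prey at levels: T5 3 → level 4.

Trophic level 4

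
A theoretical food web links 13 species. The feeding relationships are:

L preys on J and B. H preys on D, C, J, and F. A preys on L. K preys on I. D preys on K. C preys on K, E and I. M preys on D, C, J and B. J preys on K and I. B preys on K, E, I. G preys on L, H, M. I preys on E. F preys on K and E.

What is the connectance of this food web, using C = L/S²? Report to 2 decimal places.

C = 0.16

The web has S = 13 species and L = 27 feeding links.
C = L / S² = 27 / 169 = 0.1598 ≈ 0.16.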